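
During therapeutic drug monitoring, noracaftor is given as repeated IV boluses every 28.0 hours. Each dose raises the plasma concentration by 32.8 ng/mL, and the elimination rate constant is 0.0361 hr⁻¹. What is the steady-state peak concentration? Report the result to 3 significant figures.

51.6 ng/mL

Fraction remaining after one interval: e^(−kτ) = e^(−0.03610 × 28.0) = 0.3639
R = 1 / (1 − 0.3639) = 1.572
Css,max = 32.8 × 1.572 ≈ 51.6 ng/mL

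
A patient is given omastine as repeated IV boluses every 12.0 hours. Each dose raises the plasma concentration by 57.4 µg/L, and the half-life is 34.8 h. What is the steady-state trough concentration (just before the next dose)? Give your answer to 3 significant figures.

213 µg/L

k = ln 2 / 34.8 = 0.01992 h⁻¹
Fraction remaining after one interval: e^(−kτ) = e^(−0.01992 × 12.0) = 0.7874
R = 1 / (1 − 0.7874) = 4.704
Css,max = 57.4 × 4.704 = 270.0 µg/L
Css,min = Css,max × e^(−kτ) = 270.0 × 0.7874 ≈ 213 µg/L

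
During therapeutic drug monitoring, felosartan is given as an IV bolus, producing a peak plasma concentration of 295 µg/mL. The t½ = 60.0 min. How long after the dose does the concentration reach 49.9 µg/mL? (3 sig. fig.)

k = ln 2 / 60.0 = 0.01155 min⁻¹
C(t) = C₀ e^(−kt)  ⇒  t = ln(C₀/C) / k
t = ln(295/49.9) / 0.01155 = 1.777 / 0.01155 ≈ 154 minutes

154 minutes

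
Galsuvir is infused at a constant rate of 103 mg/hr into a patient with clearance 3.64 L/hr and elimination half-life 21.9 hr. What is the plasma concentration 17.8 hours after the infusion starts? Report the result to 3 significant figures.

12.2 µg/mL

Css = rate / CL = 103 / 3.64 = 28.30 µg/mL
k = ln 2 / 21.9 = 0.03165 hr⁻¹
C(t) = Css (1 − e^(−kt)) = 28.30 × (1 − e^(−0.5634)) = 28.30 × 0.4307 ≈ 12.2 µg/mL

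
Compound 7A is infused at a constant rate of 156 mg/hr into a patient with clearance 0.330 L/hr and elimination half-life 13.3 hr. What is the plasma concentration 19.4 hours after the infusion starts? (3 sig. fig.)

Css = rate / CL = 156 / 0.330 = 472.7 mg/L
k = ln 2 / 13.3 = 0.05212 hr⁻¹
C(t) = Css (1 − e^(−kt)) = 472.7 × (1 − e^(−1.011)) = 472.7 × 0.6362 ≈ 301 mg/L

301 mg/L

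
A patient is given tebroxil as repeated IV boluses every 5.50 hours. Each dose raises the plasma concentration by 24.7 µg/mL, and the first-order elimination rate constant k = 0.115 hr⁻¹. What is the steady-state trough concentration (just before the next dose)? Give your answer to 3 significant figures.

28.0 µg/mL

Fraction remaining after one interval: e^(−kτ) = e^(−0.1150 × 5.50) = 0.5313
R = 1 / (1 − 0.5313) = 2.133
Css,max = 24.7 × 2.133 = 52.69 µg/mL
Css,min = Css,max × e^(−kτ) = 52.69 × 0.5313 ≈ 28.0 µg/mL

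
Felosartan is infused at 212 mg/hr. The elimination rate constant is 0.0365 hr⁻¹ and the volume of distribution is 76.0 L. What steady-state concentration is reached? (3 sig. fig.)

76.4 µg/mL

CL = k · V = 0.0365 × 76.0 = 2.774 L/hr
Css = rate / CL = 212 / 2.774 ≈ 76.4 µg/mL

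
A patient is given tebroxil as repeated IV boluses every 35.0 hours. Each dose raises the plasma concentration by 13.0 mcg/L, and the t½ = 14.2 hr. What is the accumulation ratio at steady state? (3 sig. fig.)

1.22

k = ln 2 / 14.2 = 0.04881 hr⁻¹
Fraction remaining after one interval: e^(−kτ) = e^(−0.04881 × 35.0) = 0.1811
R = 1 / (1 − 0.1811) = 1 / 0.8189 ≈ 1.22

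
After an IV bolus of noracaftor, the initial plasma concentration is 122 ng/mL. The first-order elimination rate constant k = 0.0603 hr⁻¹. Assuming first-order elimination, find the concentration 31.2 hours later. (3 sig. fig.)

18.6 ng/mL

C(t) = C₀ e^(−kt) = 122 × e^(−0.06030 × 31.2) = 122 × e^(−1.881) = 122 × 0.1524 ≈ 18.6 ng/mL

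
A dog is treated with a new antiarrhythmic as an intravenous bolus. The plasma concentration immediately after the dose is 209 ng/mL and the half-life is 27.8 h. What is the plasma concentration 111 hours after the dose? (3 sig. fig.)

k = ln 2 / 27.8 = 0.02493 h⁻¹
111 h is 3.993 half-lives, so C = 209 × (1/2)^3.993 = 209 × 0.06281 ≈ 13.1 ng/mL

13.1 ng/mL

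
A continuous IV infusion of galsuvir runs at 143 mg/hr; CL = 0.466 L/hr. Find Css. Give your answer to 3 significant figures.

Css = infusion rate / CL = 143 / 0.466 ≈ 307 mg/L

307 mg/L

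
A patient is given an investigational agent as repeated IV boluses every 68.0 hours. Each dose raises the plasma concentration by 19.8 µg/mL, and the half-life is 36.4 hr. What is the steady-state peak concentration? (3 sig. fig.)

27.3 µg/mL

k = ln 2 / 36.4 = 0.01904 hr⁻¹
Fraction remaining after one interval: e^(−kτ) = e^(−0.01904 × 68.0) = 0.2739
R = 1 / (1 − 0.2739) = 1.377
Css,max = 19.8 × 1.377 ≈ 27.3 µg/mL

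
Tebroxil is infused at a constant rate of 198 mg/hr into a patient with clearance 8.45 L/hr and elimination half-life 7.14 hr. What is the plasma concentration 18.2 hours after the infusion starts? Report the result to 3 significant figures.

19.4 µg/mL

Css = rate / CL = 198 / 8.45 = 23.43 µg/mL
k = ln 2 / 7.14 = 0.09708 hr⁻¹
C(t) = Css (1 − e^(−kt)) = 23.43 × (1 − e^(−1.767)) = 23.43 × 0.8291 ≈ 19.4 µg/mL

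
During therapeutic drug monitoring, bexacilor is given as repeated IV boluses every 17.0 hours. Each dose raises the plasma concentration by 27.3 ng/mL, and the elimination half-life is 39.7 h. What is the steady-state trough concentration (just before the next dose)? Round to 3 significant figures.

79.0 ng/mL

k = ln 2 / 39.7 = 0.01746 h⁻¹
Fraction remaining after one interval: e^(−kτ) = e^(−0.01746 × 17.0) = 0.7432
R = 1 / (1 − 0.7432) = 3.894
Css,max = 27.3 × 3.894 = 106.3 ng/mL
Css,min = Css,max × e^(−kτ) = 106.3 × 0.7432 ≈ 79.0 ng/mL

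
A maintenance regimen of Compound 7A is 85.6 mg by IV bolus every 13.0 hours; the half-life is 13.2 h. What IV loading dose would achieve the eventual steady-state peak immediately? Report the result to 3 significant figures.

k = ln 2 / 13.2 = 0.05251 h⁻¹
Accumulation ratio R = 1 / (1 − e^(−kτ)) = 1 / (1 − e^(−0.05251×13.0)) = 1 / (1 − 0.5053) = 2.021
Loading dose = maintenance dose × R = 85.6 × 2.021 ≈ 173 mg

173 mg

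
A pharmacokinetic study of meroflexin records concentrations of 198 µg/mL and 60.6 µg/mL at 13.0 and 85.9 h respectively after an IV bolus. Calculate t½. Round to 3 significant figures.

42.7 hours

k = ln(C₁/C₂) / (t₂ − t₁) = ln(198/60.6) / (85.9 − 13.0)
  = 1.184 / 72.90 = 0.01624 h⁻¹
t½ = ln 2 / k = ln 2 / 0.01624 ≈ 42.7 hours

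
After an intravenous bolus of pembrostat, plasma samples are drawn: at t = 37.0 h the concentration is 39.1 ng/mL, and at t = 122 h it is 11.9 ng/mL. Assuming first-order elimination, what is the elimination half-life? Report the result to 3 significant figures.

49.5 hours

k = ln(C₁/C₂) / (t₂ − t₁) = ln(39.1/11.9) / (122 − 37.0)
  = 1.190 / 85.00 = 0.01400 h⁻¹
t½ = ln 2 / k = ln 2 / 0.01400 ≈ 49.5 hours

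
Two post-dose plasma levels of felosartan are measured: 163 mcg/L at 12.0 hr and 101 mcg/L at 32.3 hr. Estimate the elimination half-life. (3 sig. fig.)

29.4 hours

k = ln(C₁/C₂) / (t₂ − t₁) = ln(163/101) / (32.3 − 12.0)
  = 0.4786 / 20.30 = 0.02358 hr⁻¹
t½ = ln 2 / k = ln 2 / 0.02358 ≈ 29.4 hours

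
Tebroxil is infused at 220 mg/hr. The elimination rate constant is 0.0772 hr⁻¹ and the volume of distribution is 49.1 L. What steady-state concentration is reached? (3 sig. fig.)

58.0 mg/L

CL = k · V = 0.0772 × 49.1 = 3.791 L/hr
Css = rate / CL = 220 / 3.791 ≈ 58.0 mg/L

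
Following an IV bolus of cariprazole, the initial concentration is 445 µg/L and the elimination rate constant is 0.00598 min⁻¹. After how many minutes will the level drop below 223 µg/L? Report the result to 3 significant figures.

C(t) = C₀ e^(−kt)  ⇒  t = ln(C₀/C) / k
t = ln(445/223) / 0.005980 = 0.6909 / 0.005980 ≈ 116 minutes

116 minutes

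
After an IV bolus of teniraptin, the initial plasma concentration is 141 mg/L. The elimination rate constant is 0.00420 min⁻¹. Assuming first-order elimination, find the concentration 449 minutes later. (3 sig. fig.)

21.4 mg/L

C(t) = C₀ e^(−kt) = 141 × e^(−0.004200 × 449) = 141 × e^(−1.886) = 141 × 0.1517 ≈ 21.4 mg/L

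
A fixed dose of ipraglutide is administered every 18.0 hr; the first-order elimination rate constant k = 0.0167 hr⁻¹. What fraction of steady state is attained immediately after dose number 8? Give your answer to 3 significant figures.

f_n = 1 − e^(−nkτ) = 1 − e^(−8 × 0.01670 × 18.0) = 1 − e^(−2.405) = 1 − 0.09028 ≈ 0.910

0.910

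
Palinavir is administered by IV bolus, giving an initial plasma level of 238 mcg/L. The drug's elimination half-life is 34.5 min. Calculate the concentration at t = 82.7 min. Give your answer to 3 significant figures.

k = ln 2 / 34.5 = 0.02009 min⁻¹
82.7 min is 2.397 half-lives, so C = 238 × (1/2)^2.397 = 238 × 0.1898 ≈ 45.2 mcg/L

45.2 mcg/L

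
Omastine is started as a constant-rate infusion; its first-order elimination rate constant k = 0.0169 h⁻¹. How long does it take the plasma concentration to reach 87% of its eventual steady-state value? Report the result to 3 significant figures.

f = 1 − e^(−kt)  ⇒  t = −ln(1 − f) / k
t = −ln(1 − 0.87) / 0.01690 = 2.040 / 0.01690 ≈ 121 hours

121 hours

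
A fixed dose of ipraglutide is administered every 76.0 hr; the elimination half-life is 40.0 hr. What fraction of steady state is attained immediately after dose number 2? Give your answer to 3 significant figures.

k = ln 2 / 40.0 = 0.01733 hr⁻¹
f_n = 1 − e^(−nkτ) = 1 − e^(−2 × 0.01733 × 76.0) = 1 − e^(−2.634) = 1 − 0.07179 ≈ 0.928

0.928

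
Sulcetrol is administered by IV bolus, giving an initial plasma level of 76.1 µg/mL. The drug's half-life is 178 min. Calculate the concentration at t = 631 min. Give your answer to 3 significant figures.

k = ln 2 / 178 = 0.003894 min⁻¹
631 min is 3.545 half-lives, so C = 76.1 × (1/2)^3.545 = 76.1 × 0.08568 ≈ 6.52 µg/mL

6.52 µg/mL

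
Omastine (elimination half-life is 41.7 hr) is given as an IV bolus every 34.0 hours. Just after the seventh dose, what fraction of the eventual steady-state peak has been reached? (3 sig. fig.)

k = ln 2 / 41.7 = 0.01662 hr⁻¹
f_n = 1 − e^(−nkτ) = 1 − e^(−7 × 0.01662 × 34.0) = 1 − e^(−3.956) = 1 − 0.01914 ≈ 0.981

0.981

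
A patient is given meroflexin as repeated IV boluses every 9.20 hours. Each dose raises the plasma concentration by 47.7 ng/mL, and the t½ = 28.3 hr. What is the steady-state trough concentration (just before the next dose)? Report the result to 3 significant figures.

189 ng/mL

k = ln 2 / 28.3 = 0.02449 hr⁻¹
Fraction remaining after one interval: e^(−kτ) = e^(−0.02449 × 9.20) = 0.7982
R = 1 / (1 − 0.7982) = 4.957
Css,max = 47.7 × 4.957 = 236.4 ng/mL
Css,min = Css,max × e^(−kτ) = 236.4 × 0.7982 ≈ 189 ng/mL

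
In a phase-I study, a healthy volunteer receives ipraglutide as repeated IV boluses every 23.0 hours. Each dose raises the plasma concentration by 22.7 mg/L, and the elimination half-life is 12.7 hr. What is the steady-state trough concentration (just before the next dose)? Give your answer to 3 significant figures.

9.05 mg/L

k = ln 2 / 12.7 = 0.05458 hr⁻¹
Fraction remaining after one interval: e^(−kτ) = e^(−0.05458 × 23.0) = 0.2850
R = 1 / (1 − 0.2850) = 1.399
Css,max = 22.7 × 1.399 = 31.75 mg/L
Css,min = Css,max × e^(−kτ) = 31.75 × 0.2850 ≈ 9.05 mg/L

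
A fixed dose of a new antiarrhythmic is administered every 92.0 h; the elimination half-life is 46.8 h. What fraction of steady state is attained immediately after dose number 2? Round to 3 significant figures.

0.934

k = ln 2 / 46.8 = 0.01481 h⁻¹
f_n = 1 − e^(−nkτ) = 1 − e^(−2 × 0.01481 × 92.0) = 1 − e^(−2.725) = 1 − 0.06553 ≈ 0.934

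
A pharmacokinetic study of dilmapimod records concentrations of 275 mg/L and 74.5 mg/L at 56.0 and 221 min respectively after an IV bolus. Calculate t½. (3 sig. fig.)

k = ln(C₁/C₂) / (t₂ − t₁) = ln(275/74.5) / (221 − 56.0)
  = 1.306 / 165.0 = 0.007915 min⁻¹
t½ = ln 2 / k = ln 2 / 0.007915 ≈ 87.6 minutes

87.6 minutes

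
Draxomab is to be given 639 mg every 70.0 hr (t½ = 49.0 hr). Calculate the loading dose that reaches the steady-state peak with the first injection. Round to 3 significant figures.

k = ln 2 / 49.0 = 0.01415 hr⁻¹
Accumulation ratio R = 1 / (1 − e^(−kτ)) = 1 / (1 − e^(−0.01415×70.0)) = 1 / (1 − 0.3715) = 1.591
Loading dose = maintenance dose × R = 639 × 1.591 ≈ 1020 mg

1020 mg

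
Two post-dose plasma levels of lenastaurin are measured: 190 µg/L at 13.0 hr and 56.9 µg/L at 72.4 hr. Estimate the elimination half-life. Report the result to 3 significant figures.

34.1 hours

k = ln(C₁/C₂) / (t₂ − t₁) = ln(190/56.9) / (72.4 − 13.0)
  = 1.206 / 59.40 = 0.02030 hr⁻¹
t½ = ln 2 / k = ln 2 / 0.02030 ≈ 34.1 hours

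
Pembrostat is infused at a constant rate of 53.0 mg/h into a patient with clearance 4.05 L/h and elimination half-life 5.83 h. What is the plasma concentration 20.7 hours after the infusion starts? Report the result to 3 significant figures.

12.0 mg/L

Css = rate / CL = 53.0 / 4.05 = 13.09 mg/L
k = ln 2 / 5.83 = 0.1189 h⁻¹
C(t) = Css (1 − e^(−kt)) = 13.09 × (1 − e^(−2.461)) = 13.09 × 0.9147 ≈ 12.0 mg/L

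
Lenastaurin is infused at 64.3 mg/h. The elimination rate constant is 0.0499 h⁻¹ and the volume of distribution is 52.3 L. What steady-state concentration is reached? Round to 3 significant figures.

24.6 µg/mL

CL = k · V = 0.0499 × 52.3 = 2.610 L/h
Css = rate / CL = 64.3 / 2.610 ≈ 24.6 µg/mL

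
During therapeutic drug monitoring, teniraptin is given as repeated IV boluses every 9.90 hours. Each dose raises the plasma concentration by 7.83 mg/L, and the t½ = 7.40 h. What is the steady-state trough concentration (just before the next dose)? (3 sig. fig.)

5.13 mg/L

k = ln 2 / 7.40 = 0.09367 h⁻¹
Fraction remaining after one interval: e^(−kτ) = e^(−0.09367 × 9.90) = 0.3956
R = 1 / (1 − 0.3956) = 1.655
Css,max = 7.83 × 1.655 = 12.96 mg/L
Css,min = Css,max × e^(−kτ) = 12.96 × 0.3956 ≈ 5.13 mg/L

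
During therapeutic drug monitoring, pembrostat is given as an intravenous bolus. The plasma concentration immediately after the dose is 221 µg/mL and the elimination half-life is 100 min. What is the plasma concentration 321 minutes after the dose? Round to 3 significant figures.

23.9 µg/mL

k = ln 2 / 100 = 0.006931 min⁻¹
321 min is 3.210 half-lives, so C = 221 × (1/2)^3.210 = 221 × 0.1081 ≈ 23.9 µg/mL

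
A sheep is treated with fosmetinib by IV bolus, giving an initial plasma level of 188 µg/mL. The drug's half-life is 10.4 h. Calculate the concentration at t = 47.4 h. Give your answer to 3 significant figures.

k = ln 2 / 10.4 = 0.06665 h⁻¹
C(t) = C₀ e^(−kt) = 188 × e^(−0.06665 × 47.4) = 188 × e^(−3.159) = 188 × 0.04246 ≈ 7.98 µg/mL

7.98 µg/mL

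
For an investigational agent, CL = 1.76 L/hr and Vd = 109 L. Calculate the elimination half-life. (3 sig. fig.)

42.9 hours

k = CL / V = 1.76 / 109 = 0.01615 hr⁻¹
t½ = ln 2 / k = ln 2 / 0.01615 ≈ 42.9 hours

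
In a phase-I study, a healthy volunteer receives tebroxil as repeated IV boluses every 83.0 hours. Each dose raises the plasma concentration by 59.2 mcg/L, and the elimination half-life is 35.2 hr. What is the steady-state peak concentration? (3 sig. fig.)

k = ln 2 / 35.2 = 0.01969 hr⁻¹
Fraction remaining after one interval: e^(−kτ) = e^(−0.01969 × 83.0) = 0.1951
R = 1 / (1 − 0.1951) = 1.242
Css,max = 59.2 × 1.242 ≈ 73.5 mcg/L

73.5 mcg/L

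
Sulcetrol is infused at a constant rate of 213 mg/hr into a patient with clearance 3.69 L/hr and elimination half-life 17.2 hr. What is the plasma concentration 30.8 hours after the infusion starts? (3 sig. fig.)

41.0 µg/mL

Css = rate / CL = 213 / 3.69 = 57.72 µg/mL
k = ln 2 / 17.2 = 0.04030 hr⁻¹
C(t) = Css (1 − e^(−kt)) = 57.72 × (1 − e^(−1.241)) = 57.72 × 0.7110 ≈ 41.0 µg/mL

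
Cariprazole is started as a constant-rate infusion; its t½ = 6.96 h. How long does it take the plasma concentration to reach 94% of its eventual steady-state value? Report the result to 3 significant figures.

28.2 hours

k = ln 2 / 6.96 = 0.09959 h⁻¹
f = 1 − e^(−kt)  ⇒  t = −ln(1 − f) / k
t = −ln(1 − 0.94) / 0.09959 = 2.813 / 0.09959 ≈ 28.2 hours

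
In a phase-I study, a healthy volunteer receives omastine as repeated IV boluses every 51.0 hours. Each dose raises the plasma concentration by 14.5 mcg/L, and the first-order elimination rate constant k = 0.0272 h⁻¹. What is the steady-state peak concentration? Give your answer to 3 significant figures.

19.3 mcg/L

Fraction remaining after one interval: e^(−kτ) = e^(−0.02720 × 51.0) = 0.2498
R = 1 / (1 − 0.2498) = 1.333
Css,max = 14.5 × 1.333 ≈ 19.3 mcg/L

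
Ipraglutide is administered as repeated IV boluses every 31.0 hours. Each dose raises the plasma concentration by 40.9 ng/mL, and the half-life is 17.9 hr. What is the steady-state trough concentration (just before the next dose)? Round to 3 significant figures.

17.6 ng/mL

k = ln 2 / 17.9 = 0.03872 hr⁻¹
Fraction remaining after one interval: e^(−kτ) = e^(−0.03872 × 31.0) = 0.3011
R = 1 / (1 − 0.3011) = 1.431
Css,max = 40.9 × 1.431 = 58.52 ng/mL
Css,min = Css,max × e^(−kτ) = 58.52 × 0.3011 ≈ 17.6 ng/mL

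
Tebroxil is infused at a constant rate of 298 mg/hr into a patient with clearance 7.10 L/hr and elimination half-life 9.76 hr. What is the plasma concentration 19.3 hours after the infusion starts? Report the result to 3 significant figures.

31.3 mg/L

Css = rate / CL = 298 / 7.10 = 41.97 mg/L
k = ln 2 / 9.76 = 0.07102 hr⁻¹
C(t) = Css (1 − e^(−kt)) = 41.97 × (1 − e^(−1.371)) = 41.97 × 0.7461 ≈ 31.3 mg/L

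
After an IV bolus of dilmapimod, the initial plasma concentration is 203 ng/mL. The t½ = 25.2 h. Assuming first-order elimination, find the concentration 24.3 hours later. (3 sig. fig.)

104 ng/mL

k = ln 2 / 25.2 = 0.02751 h⁻¹
24.3 h is 0.9643 half-lives, so C = 203 × (1/2)^0.9643 = 203 × 0.5125 ≈ 104 ng/mL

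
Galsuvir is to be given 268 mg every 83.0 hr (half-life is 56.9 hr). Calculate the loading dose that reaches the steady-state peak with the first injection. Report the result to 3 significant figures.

k = ln 2 / 56.9 = 0.01218 hr⁻¹
Accumulation ratio R = 1 / (1 − e^(−kτ)) = 1 / (1 − e^(−0.01218×83.0)) = 1 / (1 − 0.3638) = 1.572
Loading dose = maintenance dose × R = 268 × 1.572 ≈ 421 mg

421 mg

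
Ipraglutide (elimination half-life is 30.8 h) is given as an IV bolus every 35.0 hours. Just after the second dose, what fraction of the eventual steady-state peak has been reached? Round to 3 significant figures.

k = ln 2 / 30.8 = 0.02250 h⁻¹
f_n = 1 − e^(−nkτ) = 1 − e^(−2 × 0.02250 × 35.0) = 1 − e^(−1.575) = 1 − 0.2069 ≈ 0.793

0.793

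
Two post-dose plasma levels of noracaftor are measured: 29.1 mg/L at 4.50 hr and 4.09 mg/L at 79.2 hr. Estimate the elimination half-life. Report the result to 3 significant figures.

k = ln(C₁/C₂) / (t₂ − t₁) = ln(29.1/4.09) / (79.2 − 4.50)
  = 1.962 / 74.70 = 0.02627 hr⁻¹
t½ = ln 2 / k = ln 2 / 0.02627 ≈ 26.4 hours

26.4 hours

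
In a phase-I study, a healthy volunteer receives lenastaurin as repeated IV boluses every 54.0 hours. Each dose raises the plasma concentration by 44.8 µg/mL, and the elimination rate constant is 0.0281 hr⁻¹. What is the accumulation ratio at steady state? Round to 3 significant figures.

Fraction remaining after one interval: e^(−kτ) = e^(−0.02810 × 54.0) = 0.2193
R = 1 / (1 − 0.2193) = 1 / 0.7807 ≈ 1.28

1.28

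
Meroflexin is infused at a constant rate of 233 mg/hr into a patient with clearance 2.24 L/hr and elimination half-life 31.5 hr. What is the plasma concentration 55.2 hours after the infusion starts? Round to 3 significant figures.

73.1 mg/L

Css = rate / CL = 233 / 2.24 = 104.0 mg/L
k = ln 2 / 31.5 = 0.02200 hr⁻¹
C(t) = Css (1 − e^(−kt)) = 104.0 × (1 − e^(−1.215)) = 104.0 × 0.7032 ≈ 73.1 mg/L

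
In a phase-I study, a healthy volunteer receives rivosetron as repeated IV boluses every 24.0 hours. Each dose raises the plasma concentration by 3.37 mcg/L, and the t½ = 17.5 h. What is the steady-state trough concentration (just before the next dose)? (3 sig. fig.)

k = ln 2 / 17.5 = 0.03961 h⁻¹
Fraction remaining after one interval: e^(−kτ) = e^(−0.03961 × 24.0) = 0.3865
R = 1 / (1 − 0.3865) = 1.630
Css,max = 3.37 × 1.630 = 5.493 mcg/L
Css,min = Css,max × e^(−kτ) = 5.493 × 0.3865 ≈ 2.12 mcg/L

2.12 mcg/L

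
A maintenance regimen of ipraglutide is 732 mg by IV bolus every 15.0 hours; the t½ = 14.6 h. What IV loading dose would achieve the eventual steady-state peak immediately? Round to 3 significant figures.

1440 mg

k = ln 2 / 14.6 = 0.04748 h⁻¹
Accumulation ratio R = 1 / (1 − e^(−kτ)) = 1 / (1 − e^(−0.04748×15.0)) = 1 / (1 − 0.4906) = 1.963
Loading dose = maintenance dose × R = 732 × 1.963 ≈ 1440 mg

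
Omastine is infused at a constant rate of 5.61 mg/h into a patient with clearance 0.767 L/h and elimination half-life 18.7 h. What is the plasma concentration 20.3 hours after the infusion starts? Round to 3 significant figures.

Css = rate / CL = 5.61 / 0.767 = 7.314 mg/L
k = ln 2 / 18.7 = 0.03707 h⁻¹
C(t) = Css (1 − e^(−kt)) = 7.314 × (1 − e^(−0.7525)) = 7.314 × 0.5288 ≈ 3.87 mg/L

3.87 mg/L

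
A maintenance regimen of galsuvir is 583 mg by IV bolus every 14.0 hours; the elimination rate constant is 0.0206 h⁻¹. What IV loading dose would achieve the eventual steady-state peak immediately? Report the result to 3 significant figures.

Accumulation ratio R = 1 / (1 − e^(−kτ)) = 1 / (1 − e^(−0.02060×14.0)) = 1 / (1 − 0.7495) = 3.991
Loading dose = maintenance dose × R = 583 × 3.991 ≈ 2330 mg

2330 mg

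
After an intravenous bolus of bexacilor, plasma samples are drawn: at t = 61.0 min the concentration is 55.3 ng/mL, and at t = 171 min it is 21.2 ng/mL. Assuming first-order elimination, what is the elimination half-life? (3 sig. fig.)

k = ln(C₁/C₂) / (t₂ − t₁) = ln(55.3/21.2) / (171 − 61.0)
  = 0.9588 / 110.0 = 0.008716 min⁻¹
t½ = ln 2 / k = ln 2 / 0.008716 ≈ 79.5 minutes

79.5 minutes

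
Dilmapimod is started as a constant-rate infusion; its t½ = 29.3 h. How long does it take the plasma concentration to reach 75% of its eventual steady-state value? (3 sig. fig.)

k = ln 2 / 29.3 = 0.02366 h⁻¹
f = 1 − e^(−kt)  ⇒  t = −ln(1 − f) / k
t = −ln(1 − 0.75) / 0.02366 = 1.386 / 0.02366 ≈ 58.6 hours

58.6 hours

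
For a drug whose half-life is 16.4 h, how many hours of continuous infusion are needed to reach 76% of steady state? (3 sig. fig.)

k = ln 2 / 16.4 = 0.04227 h⁻¹
f = 1 − e^(−kt)  ⇒  t = −ln(1 − f) / k
t = −ln(1 − 0.76) / 0.04227 = 1.427 / 0.04227 ≈ 33.8 hours

33.8 hours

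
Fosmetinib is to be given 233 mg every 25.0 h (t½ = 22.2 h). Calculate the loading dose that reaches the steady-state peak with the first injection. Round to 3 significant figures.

k = ln 2 / 22.2 = 0.03122 h⁻¹
Accumulation ratio R = 1 / (1 − e^(−kτ)) = 1 / (1 − e^(−0.03122×25.0)) = 1 / (1 − 0.4581) = 1.846
Loading dose = maintenance dose × R = 233 × 1.846 ≈ 430 mg

430 mg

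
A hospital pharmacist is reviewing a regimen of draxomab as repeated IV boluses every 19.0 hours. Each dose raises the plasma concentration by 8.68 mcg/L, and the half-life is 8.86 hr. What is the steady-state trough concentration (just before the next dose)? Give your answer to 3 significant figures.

2.54 mcg/L

k = ln 2 / 8.86 = 0.07823 hr⁻¹
Fraction remaining after one interval: e^(−kτ) = e^(−0.07823 × 19.0) = 0.2262
R = 1 / (1 − 0.2262) = 1.292
Css,max = 8.68 × 1.292 = 11.22 mcg/L
Css,min = Css,max × e^(−kτ) = 11.22 × 0.2262 ≈ 2.54 mcg/L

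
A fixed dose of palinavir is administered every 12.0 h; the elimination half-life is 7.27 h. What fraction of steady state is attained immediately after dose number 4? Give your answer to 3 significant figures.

0.990

k = ln 2 / 7.27 = 0.09534 h⁻¹
f_n = 1 − e^(−nkτ) = 1 − e^(−4 × 0.09534 × 12.0) = 1 − e^(−4.576) = 1 − 0.01029 ≈ 0.990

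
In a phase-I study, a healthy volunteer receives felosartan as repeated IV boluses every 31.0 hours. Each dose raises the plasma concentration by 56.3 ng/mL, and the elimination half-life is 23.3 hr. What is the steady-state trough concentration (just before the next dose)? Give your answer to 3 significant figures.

37.2 ng/mL

k = ln 2 / 23.3 = 0.02975 hr⁻¹
Fraction remaining after one interval: e^(−kτ) = e^(−0.02975 × 31.0) = 0.3976
R = 1 / (1 − 0.3976) = 1.660
Css,max = 56.3 × 1.660 = 93.47 ng/mL
Css,min = Css,max × e^(−kτ) = 93.47 × 0.3976 ≈ 37.2 ng/mL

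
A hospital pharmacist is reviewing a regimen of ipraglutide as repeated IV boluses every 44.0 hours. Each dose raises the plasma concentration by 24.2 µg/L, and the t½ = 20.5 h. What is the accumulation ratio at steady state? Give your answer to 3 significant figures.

1.29

k = ln 2 / 20.5 = 0.03381 h⁻¹
Fraction remaining after one interval: e^(−kτ) = e^(−0.03381 × 44.0) = 0.2259
R = 1 / (1 − 0.2259) = 1 / 0.7741 ≈ 1.29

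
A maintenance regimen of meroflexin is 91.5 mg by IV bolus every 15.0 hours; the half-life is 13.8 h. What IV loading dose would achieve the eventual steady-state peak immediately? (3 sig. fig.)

k = ln 2 / 13.8 = 0.05023 h⁻¹
Accumulation ratio R = 1 / (1 − e^(−kτ)) = 1 / (1 − e^(−0.05023×15.0)) = 1 / (1 − 0.4708) = 1.889
Loading dose = maintenance dose × R = 91.5 × 1.889 ≈ 173 mg

173 mg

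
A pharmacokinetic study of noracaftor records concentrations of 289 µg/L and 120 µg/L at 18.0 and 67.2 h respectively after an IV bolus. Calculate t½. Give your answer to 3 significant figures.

38.8 hours

k = ln(C₁/C₂) / (t₂ − t₁) = ln(289/120) / (67.2 − 18.0)
  = 0.8789 / 49.20 = 0.01786 h⁻¹
t½ = ln 2 / k = ln 2 / 0.01786 ≈ 38.8 hours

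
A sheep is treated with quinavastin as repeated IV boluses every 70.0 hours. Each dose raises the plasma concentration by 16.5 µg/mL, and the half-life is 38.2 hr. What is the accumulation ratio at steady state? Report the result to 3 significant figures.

k = ln 2 / 38.2 = 0.01815 hr⁻¹
Fraction remaining after one interval: e^(−kτ) = e^(−0.01815 × 70.0) = 0.2808
R = 1 / (1 − 0.2808) = 1 / 0.7192 ≈ 1.39

1.39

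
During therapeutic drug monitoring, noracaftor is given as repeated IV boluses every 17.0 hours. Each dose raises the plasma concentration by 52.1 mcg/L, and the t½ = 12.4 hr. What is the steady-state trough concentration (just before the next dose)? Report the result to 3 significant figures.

k = ln 2 / 12.4 = 0.05590 hr⁻¹
Fraction remaining after one interval: e^(−kτ) = e^(−0.05590 × 17.0) = 0.3866
R = 1 / (1 − 0.3866) = 1.630
Css,max = 52.1 × 1.630 = 84.94 mcg/L
Css,min = Css,max × e^(−kτ) = 84.94 × 0.3866 ≈ 32.8 mcg/L

32.8 mcg/L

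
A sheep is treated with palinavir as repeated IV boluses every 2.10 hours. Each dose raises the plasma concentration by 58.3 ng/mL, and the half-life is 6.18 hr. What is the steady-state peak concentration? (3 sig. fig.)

k = ln 2 / 6.18 = 0.1122 hr⁻¹
Fraction remaining after one interval: e^(−kτ) = e^(−0.1122 × 2.10) = 0.7901
R = 1 / (1 − 0.7901) = 4.765
Css,max = 58.3 × 4.765 ≈ 278 ng/mL

278 ng/mL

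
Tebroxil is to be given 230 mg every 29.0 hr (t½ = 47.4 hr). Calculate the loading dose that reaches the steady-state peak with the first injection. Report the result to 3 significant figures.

k = ln 2 / 47.4 = 0.01462 hr⁻¹
Accumulation ratio R = 1 / (1 − e^(−kτ)) = 1 / (1 − e^(−0.01462×29.0)) = 1 / (1 − 0.6544) = 2.893
Loading dose = maintenance dose × R = 230 × 2.893 ≈ 665 mg

665 mg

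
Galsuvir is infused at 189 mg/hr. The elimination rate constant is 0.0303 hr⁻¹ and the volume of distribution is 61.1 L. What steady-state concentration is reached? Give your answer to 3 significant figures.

CL = k · V = 0.0303 × 61.1 = 1.851 L/hr
Css = rate / CL = 189 / 1.851 ≈ 102 mg/L

102 mg/L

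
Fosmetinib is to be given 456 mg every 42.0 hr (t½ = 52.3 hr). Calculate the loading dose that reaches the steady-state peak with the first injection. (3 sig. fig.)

k = ln 2 / 52.3 = 0.01325 hr⁻¹
Accumulation ratio R = 1 / (1 − e^(−kτ)) = 1 / (1 − e^(−0.01325×42.0)) = 1 / (1 − 0.5731) = 2.343
Loading dose = maintenance dose × R = 456 × 2.343 ≈ 1070 mg

1070 mg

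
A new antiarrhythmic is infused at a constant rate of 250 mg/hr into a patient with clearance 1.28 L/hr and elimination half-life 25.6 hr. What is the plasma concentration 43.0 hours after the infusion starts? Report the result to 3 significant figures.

Css = rate / CL = 250 / 1.28 = 195.3 µg/mL
k = ln 2 / 25.6 = 0.02708 hr⁻¹
C(t) = Css (1 − e^(−kt)) = 195.3 × (1 − e^(−1.164)) = 195.3 × 0.6878 ≈ 134 µg/mL

134 µg/mL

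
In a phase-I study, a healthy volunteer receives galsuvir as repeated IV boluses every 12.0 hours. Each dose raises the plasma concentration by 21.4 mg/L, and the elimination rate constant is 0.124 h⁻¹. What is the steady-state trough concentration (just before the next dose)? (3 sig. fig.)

6.24 mg/L

Fraction remaining after one interval: e^(−kτ) = e^(−0.1240 × 12.0) = 0.2258
R = 1 / (1 − 0.2258) = 1.292
Css,max = 21.4 × 1.292 = 27.64 mg/L
Css,min = Css,max × e^(−kτ) = 27.64 × 0.2258 ≈ 6.24 mg/L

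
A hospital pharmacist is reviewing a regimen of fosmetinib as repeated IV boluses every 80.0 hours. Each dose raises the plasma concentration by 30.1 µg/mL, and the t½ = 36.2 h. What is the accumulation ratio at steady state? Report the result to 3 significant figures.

1.28

k = ln 2 / 36.2 = 0.01915 h⁻¹
Fraction remaining after one interval: e^(−kτ) = e^(−0.01915 × 80.0) = 0.2161
R = 1 / (1 − 0.2161) = 1 / 0.7839 ≈ 1.28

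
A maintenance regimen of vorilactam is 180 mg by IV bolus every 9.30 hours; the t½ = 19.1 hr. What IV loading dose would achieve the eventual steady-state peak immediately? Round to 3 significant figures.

628 mg

k = ln 2 / 19.1 = 0.03629 hr⁻¹
Accumulation ratio R = 1 / (1 − e^(−kτ)) = 1 / (1 − e^(−0.03629×9.30)) = 1 / (1 − 0.7136) = 3.491
Loading dose = maintenance dose × R = 180 × 3.491 ≈ 628 mg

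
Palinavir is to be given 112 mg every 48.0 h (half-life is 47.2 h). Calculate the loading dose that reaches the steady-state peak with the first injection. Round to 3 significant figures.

221 mg

k = ln 2 / 47.2 = 0.01469 h⁻¹
Accumulation ratio R = 1 / (1 − e^(−kτ)) = 1 / (1 − e^(−0.01469×48.0)) = 1 / (1 − 0.4942) = 1.977
Loading dose = maintenance dose × R = 112 × 1.977 ≈ 221 mg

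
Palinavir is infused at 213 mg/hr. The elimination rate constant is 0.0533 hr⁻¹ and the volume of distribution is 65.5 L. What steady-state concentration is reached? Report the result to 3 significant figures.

CL = k · V = 0.0533 × 65.5 = 3.491 L/hr
Css = rate / CL = 213 / 3.491 ≈ 61.0 µg/mL

61.0 µg/mL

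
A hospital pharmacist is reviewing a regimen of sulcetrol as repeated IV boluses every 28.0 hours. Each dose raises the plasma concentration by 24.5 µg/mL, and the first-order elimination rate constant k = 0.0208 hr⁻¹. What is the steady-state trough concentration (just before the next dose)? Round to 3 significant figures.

Fraction remaining after one interval: e^(−kτ) = e^(−0.02080 × 28.0) = 0.5586
R = 1 / (1 − 0.5586) = 2.265
Css,max = 24.5 × 2.265 = 55.50 µg/mL
Css,min = Css,max × e^(−kτ) = 55.50 × 0.5586 ≈ 31.0 µg/mL

31.0 µg/mL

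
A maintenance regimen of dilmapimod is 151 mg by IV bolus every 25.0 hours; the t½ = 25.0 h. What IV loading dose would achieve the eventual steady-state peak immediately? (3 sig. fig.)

k = ln 2 / 25.0 = 0.02773 h⁻¹
Accumulation ratio R = 1 / (1 − e^(−kτ)) = 1 / (1 − e^(−0.02773×25.0)) = 1 / (1 − 0.5000) = 2.000
Loading dose = maintenance dose × R = 151 × 2.000 ≈ 302 mg

302 mg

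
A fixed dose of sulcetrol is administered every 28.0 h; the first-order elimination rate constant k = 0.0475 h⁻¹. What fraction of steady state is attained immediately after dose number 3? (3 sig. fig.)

0.982

f_n = 1 − e^(−nkτ) = 1 − e^(−3 × 0.04750 × 28.0) = 1 − e^(−3.990) = 1 − 0.01850 ≈ 0.982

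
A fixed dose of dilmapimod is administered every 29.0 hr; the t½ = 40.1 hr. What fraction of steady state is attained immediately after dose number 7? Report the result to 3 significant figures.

k = ln 2 / 40.1 = 0.01729 hr⁻¹
f_n = 1 − e^(−nkτ) = 1 − e^(−7 × 0.01729 × 29.0) = 1 − e^(−3.509) = 1 − 0.02993 ≈ 0.970

0.970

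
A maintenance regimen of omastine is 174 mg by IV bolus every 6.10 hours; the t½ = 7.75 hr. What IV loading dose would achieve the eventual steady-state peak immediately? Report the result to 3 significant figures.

k = ln 2 / 7.75 = 0.08944 hr⁻¹
Accumulation ratio R = 1 / (1 − e^(−kτ)) = 1 / (1 − e^(−0.08944×6.10)) = 1 / (1 − 0.5795) = 2.378
Loading dose = maintenance dose × R = 174 × 2.378 ≈ 414 mg

414 mg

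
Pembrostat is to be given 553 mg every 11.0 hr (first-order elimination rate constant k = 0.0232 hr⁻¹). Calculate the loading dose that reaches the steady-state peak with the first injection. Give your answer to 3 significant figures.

Accumulation ratio R = 1 / (1 − e^(−kτ)) = 1 / (1 − e^(−0.02320×11.0)) = 1 / (1 − 0.7748) = 4.440
Loading dose = maintenance dose × R = 553 × 4.440 ≈ 2460 mg

2460 mg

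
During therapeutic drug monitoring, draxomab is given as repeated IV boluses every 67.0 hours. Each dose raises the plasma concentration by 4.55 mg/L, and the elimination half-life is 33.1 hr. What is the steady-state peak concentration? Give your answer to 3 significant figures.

6.03 mg/L

k = ln 2 / 33.1 = 0.02094 hr⁻¹
Fraction remaining after one interval: e^(−kτ) = e^(−0.02094 × 67.0) = 0.2458
R = 1 / (1 − 0.2458) = 1.326
Css,max = 4.55 × 1.326 ≈ 6.03 mg/L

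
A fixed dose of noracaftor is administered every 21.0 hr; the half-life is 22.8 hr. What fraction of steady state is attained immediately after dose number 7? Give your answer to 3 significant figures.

k = ln 2 / 22.8 = 0.03040 hr⁻¹
f_n = 1 − e^(−nkτ) = 1 − e^(−7 × 0.03040 × 21.0) = 1 − e^(−4.469) = 1 − 0.01146 ≈ 0.989

0.989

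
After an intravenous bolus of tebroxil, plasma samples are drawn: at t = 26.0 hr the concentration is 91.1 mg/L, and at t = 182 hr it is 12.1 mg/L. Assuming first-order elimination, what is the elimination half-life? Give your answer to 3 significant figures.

k = ln(C₁/C₂) / (t₂ − t₁) = ln(91.1/12.1) / (182 − 26.0)
  = 2.019 / 156.0 = 0.01294 hr⁻¹
t½ = ln 2 / k = ln 2 / 0.01294 ≈ 53.6 hours

53.6 hours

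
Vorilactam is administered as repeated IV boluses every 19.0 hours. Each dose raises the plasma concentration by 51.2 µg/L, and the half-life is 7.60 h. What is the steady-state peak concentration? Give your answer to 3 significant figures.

k = ln 2 / 7.60 = 0.09120 h⁻¹
Fraction remaining after one interval: e^(−kτ) = e^(−0.09120 × 19.0) = 0.1768
R = 1 / (1 − 0.1768) = 1.215
Css,max = 51.2 × 1.215 ≈ 62.2 µg/L

62.2 µg/L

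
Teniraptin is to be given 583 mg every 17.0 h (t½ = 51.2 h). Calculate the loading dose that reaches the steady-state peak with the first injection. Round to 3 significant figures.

2840 mg

k = ln 2 / 51.2 = 0.01354 h⁻¹
Accumulation ratio R = 1 / (1 − e^(−kτ)) = 1 / (1 − e^(−0.01354×17.0)) = 1 / (1 − 0.7944) = 4.864
Loading dose = maintenance dose × R = 583 × 4.864 ≈ 2840 mg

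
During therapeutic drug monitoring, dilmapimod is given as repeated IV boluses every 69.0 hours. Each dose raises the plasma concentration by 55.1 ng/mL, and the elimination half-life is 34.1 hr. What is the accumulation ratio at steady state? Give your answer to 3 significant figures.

k = ln 2 / 34.1 = 0.02033 hr⁻¹
Fraction remaining after one interval: e^(−kτ) = e^(−0.02033 × 69.0) = 0.2460
R = 1 / (1 − 0.2460) = 1 / 0.7540 ≈ 1.33

1.33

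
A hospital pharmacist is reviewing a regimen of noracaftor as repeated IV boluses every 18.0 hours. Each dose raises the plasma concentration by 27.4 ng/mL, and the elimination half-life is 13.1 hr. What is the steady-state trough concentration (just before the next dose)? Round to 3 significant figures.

k = ln 2 / 13.1 = 0.05291 hr⁻¹
Fraction remaining after one interval: e^(−kτ) = e^(−0.05291 × 18.0) = 0.3858
R = 1 / (1 − 0.3858) = 1.628
Css,max = 27.4 × 1.628 = 44.61 ng/mL
Css,min = Css,max × e^(−kτ) = 44.61 × 0.3858 ≈ 17.2 ng/mL

17.2 ng/mL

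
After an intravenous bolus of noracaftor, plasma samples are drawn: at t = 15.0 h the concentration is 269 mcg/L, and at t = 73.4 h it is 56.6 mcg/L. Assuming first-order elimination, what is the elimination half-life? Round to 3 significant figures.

k = ln(C₁/C₂) / (t₂ − t₁) = ln(269/56.6) / (73.4 − 15.0)
  = 1.559 / 58.40 = 0.02669 h⁻¹
t½ = ln 2 / k = ln 2 / 0.02669 ≈ 26.0 hours

26.0 hours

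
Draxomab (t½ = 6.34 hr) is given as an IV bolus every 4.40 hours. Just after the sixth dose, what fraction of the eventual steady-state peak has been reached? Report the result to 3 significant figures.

0.944

k = ln 2 / 6.34 = 0.1093 hr⁻¹
f_n = 1 − e^(−nkτ) = 1 − e^(−6 × 0.1093 × 4.40) = 1 − e^(−2.886) = 1 − 0.05578 ≈ 0.944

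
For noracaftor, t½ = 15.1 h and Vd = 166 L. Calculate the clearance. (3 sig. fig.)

7.62 L/h

k = ln 2 / t½ = ln 2 / 15.1 = 0.04590 h⁻¹
CL = k · V = 0.04590 × 166 ≈ 7.62 L/h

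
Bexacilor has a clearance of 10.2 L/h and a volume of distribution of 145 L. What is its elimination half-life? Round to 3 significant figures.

9.85 hours

k = CL / V = 10.2 / 145 = 0.07034 h⁻¹
t½ = ln 2 / k = ln 2 / 0.07034 ≈ 9.85 hours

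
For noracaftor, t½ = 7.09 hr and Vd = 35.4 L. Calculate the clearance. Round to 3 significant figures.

3.46 L/hr

k = ln 2 / t½ = ln 2 / 7.09 = 0.09776 hr⁻¹
CL = k · V = 0.09776 × 35.4 ≈ 3.46 L/hr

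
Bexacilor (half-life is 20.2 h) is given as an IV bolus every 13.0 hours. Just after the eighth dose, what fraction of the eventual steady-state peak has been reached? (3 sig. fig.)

0.972

k = ln 2 / 20.2 = 0.03431 h⁻¹
f_n = 1 − e^(−nkτ) = 1 − e^(−8 × 0.03431 × 13.0) = 1 − e^(−3.569) = 1 − 0.02819 ≈ 0.972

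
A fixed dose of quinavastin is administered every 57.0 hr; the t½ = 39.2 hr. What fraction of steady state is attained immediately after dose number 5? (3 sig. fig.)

0.994

k = ln 2 / 39.2 = 0.01768 hr⁻¹
f_n = 1 − e^(−nkτ) = 1 − e^(−5 × 0.01768 × 57.0) = 1 − e^(−5.039) = 1 − 0.006477 ≈ 0.994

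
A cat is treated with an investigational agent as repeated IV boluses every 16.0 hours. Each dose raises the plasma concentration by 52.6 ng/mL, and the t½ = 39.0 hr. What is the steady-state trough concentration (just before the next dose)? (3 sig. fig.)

160 ng/mL

k = ln 2 / 39.0 = 0.01777 hr⁻¹
Fraction remaining after one interval: e^(−kτ) = e^(−0.01777 × 16.0) = 0.7525
R = 1 / (1 − 0.7525) = 4.040
Css,max = 52.6 × 4.040 = 212.5 ng/mL
Css,min = Css,max × e^(−kτ) = 212.5 × 0.7525 ≈ 160 ng/mL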